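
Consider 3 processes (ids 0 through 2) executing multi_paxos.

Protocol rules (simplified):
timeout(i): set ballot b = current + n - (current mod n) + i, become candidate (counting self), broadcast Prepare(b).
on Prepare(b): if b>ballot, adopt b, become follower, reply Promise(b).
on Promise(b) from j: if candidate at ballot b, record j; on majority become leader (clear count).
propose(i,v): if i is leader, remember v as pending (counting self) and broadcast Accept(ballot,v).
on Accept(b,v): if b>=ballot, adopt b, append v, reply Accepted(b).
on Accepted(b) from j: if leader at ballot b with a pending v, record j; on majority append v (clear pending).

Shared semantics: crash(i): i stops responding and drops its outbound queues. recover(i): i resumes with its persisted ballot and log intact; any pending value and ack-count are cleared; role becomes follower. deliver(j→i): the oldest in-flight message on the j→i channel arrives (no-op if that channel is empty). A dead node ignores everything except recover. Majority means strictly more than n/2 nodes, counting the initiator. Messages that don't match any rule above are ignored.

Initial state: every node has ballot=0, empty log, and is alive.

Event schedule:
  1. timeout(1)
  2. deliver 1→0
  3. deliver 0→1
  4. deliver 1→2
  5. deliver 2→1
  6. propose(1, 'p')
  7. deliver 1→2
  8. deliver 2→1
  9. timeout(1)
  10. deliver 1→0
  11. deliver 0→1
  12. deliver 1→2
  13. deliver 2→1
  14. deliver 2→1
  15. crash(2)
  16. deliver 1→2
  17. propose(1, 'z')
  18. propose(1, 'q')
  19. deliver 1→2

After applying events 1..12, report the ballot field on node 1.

7

1. timeout(1):  <1:cand b4 ->
2. deliver 1→0:  <0:foll b4 ->
3. deliver 0→1:  <1:lead b4 ->
4. deliver 1→2:  <2:foll b4 ->
5. deliver 2→1:  nop
6. propose(1,'p'):  nop
7. deliver 1→2:  <2:foll b4 p>
8. deliver 2→1:  <1:lead b4 p>
9. timeout(1):  <1:cand b7 p>
10. deliver 1→0:  <0:foll b4 p>
11. deliver 0→1:  nop
12. deliver 1→2:  <2:foll b7 p>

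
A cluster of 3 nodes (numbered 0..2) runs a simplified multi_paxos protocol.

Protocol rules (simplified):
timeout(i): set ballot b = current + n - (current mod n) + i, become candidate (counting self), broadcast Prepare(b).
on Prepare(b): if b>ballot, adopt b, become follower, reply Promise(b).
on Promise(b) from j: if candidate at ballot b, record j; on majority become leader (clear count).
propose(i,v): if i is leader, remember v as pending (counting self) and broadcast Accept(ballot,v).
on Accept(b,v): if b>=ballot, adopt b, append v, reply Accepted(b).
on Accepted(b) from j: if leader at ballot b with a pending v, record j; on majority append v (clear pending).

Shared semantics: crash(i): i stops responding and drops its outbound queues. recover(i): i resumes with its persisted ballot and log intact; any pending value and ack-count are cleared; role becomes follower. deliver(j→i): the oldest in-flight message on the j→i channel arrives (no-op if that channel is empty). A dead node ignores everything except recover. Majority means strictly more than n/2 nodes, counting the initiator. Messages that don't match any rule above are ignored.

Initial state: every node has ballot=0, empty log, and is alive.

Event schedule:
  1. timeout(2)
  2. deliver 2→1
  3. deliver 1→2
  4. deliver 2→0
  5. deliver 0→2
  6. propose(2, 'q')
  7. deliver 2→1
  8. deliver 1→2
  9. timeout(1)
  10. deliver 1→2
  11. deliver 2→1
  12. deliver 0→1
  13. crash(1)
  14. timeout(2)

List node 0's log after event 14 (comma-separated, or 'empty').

[1] timeout(2) → N2(cand b5 [-])
[2] deliver 2→1 → N1(foll b5 [-])
[3] deliver 1→2 → N2(lead b5 [-])
[4] deliver 2→0 → N0(foll b5 [-])
[5] deliver 0→2 → ∅
[6] propose(2,'q') → ∅
[7] deliver 2→1 → N1(foll b5 [q])
[8] deliver 1→2 → N2(lead b5 [q])
[9] timeout(1) → N1(cand b7 [q])
[10] deliver 1→2 → N2(foll b7 [q])
[11] deliver 2→1 → N1(lead b7 [q])
[12] deliver 0→1 → ∅
[13] crash(1) → N1(✗lead b7 [q])
[14] timeout(2) → N2(cand b11 [q])

empty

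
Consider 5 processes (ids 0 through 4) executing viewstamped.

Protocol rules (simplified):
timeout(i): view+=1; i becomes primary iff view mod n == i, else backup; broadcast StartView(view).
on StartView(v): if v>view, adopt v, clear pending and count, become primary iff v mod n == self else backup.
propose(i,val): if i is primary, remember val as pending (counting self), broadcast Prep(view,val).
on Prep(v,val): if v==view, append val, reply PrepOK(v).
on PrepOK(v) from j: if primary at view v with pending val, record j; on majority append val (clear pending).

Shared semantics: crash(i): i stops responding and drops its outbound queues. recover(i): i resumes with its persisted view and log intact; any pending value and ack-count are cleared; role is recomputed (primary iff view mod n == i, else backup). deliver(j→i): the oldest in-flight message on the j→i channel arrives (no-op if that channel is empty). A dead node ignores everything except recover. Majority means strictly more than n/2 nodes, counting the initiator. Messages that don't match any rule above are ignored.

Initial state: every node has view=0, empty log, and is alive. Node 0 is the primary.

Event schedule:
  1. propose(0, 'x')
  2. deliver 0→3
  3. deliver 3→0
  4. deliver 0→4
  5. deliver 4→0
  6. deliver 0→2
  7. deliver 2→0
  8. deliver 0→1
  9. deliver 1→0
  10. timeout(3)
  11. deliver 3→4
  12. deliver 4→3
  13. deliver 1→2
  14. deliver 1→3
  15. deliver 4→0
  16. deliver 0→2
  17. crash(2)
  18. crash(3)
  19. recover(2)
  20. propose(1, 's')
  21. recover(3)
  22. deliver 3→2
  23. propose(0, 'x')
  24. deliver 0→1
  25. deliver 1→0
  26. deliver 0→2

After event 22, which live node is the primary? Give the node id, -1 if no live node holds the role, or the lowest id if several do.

0

step 1 propose(0,'x'): —
step 2 deliver 0→3: 3={back,v=0,log=x}
step 3 deliver 3→0: —
step 4 deliver 0→4: 4={back,v=0,log=x}
step 5 deliver 4→0: 0={prim,v=0,log=x}
step 6 deliver 0→2: 2={back,v=0,log=x}
step 7 deliver 2→0: —
step 8 deliver 0→1: 1={back,v=0,log=x}
step 9 deliver 1→0: —
step 10 timeout(3): 3={back,v=1,log=x}
step 11 deliver 3→4: 4={back,v=1,log=x}
step 12 deliver 4→3: —
step 13 deliver 1→2: —
step 14 deliver 1→3: —
step 15 deliver 4→0: —
step 16 deliver 0→2: —
step 17 crash(2): 2={✗back,v=0,log=x}
step 18 crash(3): 3={✗back,v=1,log=x}
step 19 recover(2): 2={back,v=0,log=x}
step 20 propose(1,'s'): —
step 21 recover(3): 3={back,v=1,log=x}
step 22 deliver 3→2: —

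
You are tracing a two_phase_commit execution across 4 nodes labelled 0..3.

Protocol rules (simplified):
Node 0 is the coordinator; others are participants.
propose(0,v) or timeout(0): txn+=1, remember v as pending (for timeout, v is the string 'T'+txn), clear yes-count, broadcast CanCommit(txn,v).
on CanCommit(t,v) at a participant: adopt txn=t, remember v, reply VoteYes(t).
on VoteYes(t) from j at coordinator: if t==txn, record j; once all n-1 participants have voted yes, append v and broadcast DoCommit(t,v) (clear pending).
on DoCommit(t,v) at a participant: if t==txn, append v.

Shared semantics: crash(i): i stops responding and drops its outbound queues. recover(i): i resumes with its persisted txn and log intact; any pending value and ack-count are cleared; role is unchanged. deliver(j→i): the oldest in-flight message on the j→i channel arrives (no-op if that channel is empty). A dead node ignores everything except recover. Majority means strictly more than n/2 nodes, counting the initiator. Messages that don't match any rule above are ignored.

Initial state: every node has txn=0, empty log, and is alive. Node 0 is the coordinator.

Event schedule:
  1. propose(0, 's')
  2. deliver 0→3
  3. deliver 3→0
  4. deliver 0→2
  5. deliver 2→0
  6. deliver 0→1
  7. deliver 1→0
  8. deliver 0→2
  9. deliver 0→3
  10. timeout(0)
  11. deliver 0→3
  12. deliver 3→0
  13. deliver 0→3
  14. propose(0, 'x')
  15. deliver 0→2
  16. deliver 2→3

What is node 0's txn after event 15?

[1] propose(0,'s') → N0(coor t1 [-])
[2] deliver 0→3 → N3(part t1 [-])
[3] deliver 3→0 → ∅
[4] deliver 0→2 → N2(part t1 [-])
[5] deliver 2→0 → ∅
[6] deliver 0→1 → N1(part t1 [-])
[7] deliver 1→0 → N0(coor t1 [s])
[8] deliver 0→2 → N2(part t1 [s])
[9] deliver 0→3 → N3(part t1 [s])
[10] timeout(0) → N0(coor t2 [s])
[11] deliver 0→3 → N3(part t2 [s])
[12] deliver 3→0 → ∅
[13] deliver 0→3 → ∅
[14] propose(0,'x') → N0(coor t3 [s])
[15] deliver 0→2 → N2(part t2 [s])

3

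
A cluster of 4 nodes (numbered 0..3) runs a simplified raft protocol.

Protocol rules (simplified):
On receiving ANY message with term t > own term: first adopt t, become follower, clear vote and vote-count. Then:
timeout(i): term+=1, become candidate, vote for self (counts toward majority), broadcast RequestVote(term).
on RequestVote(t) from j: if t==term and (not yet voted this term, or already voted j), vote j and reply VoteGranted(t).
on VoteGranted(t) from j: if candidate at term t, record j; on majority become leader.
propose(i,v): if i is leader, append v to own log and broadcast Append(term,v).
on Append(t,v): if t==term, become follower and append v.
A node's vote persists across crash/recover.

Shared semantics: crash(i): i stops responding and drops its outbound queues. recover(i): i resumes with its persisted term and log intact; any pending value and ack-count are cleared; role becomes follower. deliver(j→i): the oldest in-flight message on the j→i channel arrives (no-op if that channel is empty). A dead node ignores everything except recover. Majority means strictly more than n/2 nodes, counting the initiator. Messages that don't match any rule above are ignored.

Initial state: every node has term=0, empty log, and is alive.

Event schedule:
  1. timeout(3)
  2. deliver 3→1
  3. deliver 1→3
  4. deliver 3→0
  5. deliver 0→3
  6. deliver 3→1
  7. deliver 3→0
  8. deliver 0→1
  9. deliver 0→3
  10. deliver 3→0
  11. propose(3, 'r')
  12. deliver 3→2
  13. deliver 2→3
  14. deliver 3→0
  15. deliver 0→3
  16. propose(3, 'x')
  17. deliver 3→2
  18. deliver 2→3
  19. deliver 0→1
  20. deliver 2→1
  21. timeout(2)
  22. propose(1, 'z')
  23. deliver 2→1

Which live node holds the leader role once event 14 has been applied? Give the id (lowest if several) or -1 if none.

3

e1 timeout(3): 3[cand,t=1,-]
e2 deliver 3→1: 1[foll,t=1,-]
e3 deliver 1→3: ·
e4 deliver 3→0: 0[foll,t=1,-]
e5 deliver 0→3: 3[lead,t=1,-]
e6 deliver 3→1: ·
e7 deliver 3→0: ·
e8 deliver 0→1: ·
e9 deliver 0→3: ·
e10 deliver 3→0: ·
e11 propose(3,'r'): 3[lead,t=1,r]
e12 deliver 3→2: 2[foll,t=1,-]
e13 deliver 2→3: ·
e14 deliver 3→0: 0[foll,t=1,r]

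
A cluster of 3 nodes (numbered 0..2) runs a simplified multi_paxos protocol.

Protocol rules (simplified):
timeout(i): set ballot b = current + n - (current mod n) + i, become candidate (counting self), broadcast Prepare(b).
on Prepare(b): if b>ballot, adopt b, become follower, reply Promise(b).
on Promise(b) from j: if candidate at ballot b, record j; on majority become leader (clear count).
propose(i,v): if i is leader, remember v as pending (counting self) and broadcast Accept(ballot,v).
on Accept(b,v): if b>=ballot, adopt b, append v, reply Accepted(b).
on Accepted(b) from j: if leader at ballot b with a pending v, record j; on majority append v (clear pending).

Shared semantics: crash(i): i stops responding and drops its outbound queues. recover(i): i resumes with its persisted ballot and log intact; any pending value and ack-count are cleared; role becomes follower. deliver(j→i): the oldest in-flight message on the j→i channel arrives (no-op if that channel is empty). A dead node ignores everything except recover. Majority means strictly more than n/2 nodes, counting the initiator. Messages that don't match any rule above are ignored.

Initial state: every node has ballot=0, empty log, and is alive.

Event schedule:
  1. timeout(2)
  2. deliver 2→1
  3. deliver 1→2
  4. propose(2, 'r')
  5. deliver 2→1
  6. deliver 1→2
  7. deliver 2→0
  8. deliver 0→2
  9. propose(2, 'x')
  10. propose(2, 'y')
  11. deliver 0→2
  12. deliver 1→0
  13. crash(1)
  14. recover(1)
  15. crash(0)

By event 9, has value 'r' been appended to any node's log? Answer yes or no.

step 1 timeout(2): 2={cand,b=5,log=-}
step 2 deliver 2→1: 1={foll,b=5,log=-}
step 3 deliver 1→2: 2={lead,b=5,log=-}
step 4 propose(2,'r'): —
step 5 deliver 2→1: 1={foll,b=5,log=r}
step 6 deliver 1→2: 2={lead,b=5,log=r}
step 7 deliver 2→0: 0={foll,b=5,log=-}
step 8 deliver 0→2: —
step 9 propose(2,'x'): —

yes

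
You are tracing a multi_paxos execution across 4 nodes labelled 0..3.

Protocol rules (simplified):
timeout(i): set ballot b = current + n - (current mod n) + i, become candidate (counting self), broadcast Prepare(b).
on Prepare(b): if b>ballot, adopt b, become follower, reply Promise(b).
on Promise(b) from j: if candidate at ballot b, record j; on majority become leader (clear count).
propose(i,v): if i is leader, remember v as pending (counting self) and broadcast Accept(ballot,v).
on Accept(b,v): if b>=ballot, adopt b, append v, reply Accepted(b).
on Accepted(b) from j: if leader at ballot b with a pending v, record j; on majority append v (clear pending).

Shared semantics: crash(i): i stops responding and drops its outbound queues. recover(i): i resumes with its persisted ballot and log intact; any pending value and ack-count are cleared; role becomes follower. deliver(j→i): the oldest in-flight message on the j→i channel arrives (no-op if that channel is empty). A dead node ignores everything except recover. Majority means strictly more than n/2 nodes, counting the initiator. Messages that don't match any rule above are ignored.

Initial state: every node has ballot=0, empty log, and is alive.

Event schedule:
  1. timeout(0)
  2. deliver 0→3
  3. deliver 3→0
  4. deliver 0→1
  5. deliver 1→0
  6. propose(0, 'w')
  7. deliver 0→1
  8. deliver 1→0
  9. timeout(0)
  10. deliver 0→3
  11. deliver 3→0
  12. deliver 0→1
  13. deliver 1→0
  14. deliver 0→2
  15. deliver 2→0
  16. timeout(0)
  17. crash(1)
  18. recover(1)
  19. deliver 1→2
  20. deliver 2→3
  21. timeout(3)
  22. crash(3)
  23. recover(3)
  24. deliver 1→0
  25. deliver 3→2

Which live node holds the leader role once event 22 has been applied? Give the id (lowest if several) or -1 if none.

after 1 — timeout(0): n0:cand/b4/[-]
after 2 — deliver 0→3: n3:foll/b4/[-]
after 3 — deliver 3→0: ·
after 4 — deliver 0→1: n1:foll/b4/[-]
after 5 — deliver 1→0: n0:lead/b4/[-]
after 6 — propose(0,'w'): ·
after 7 — deliver 0→1: n1:foll/b4/[w]
after 8 — deliver 1→0: ·
after 9 — timeout(0): n0:cand/b8/[-]
after 10 — deliver 0→3: n3:foll/b4/[w]
after 11 — deliver 3→0: ·
after 12 — deliver 0→1: n1:foll/b8/[w]
after 13 — deliver 1→0: ·
after 14 — deliver 0→2: n2:foll/b4/[-]
after 15 — deliver 2→0: ·
after 16 — timeout(0): n0:cand/b12/[-]
after 17 — crash(1): n1:✗foll/b8/[w]
after 18 — recover(1): n1:foll/b8/[w]
after 19 — deliver 1→2: ·
after 20 — deliver 2→3: ·
after 21 — timeout(3): n3:cand/b11/[w]
after 22 — crash(3): n3:✗cand/b11/[w]

-1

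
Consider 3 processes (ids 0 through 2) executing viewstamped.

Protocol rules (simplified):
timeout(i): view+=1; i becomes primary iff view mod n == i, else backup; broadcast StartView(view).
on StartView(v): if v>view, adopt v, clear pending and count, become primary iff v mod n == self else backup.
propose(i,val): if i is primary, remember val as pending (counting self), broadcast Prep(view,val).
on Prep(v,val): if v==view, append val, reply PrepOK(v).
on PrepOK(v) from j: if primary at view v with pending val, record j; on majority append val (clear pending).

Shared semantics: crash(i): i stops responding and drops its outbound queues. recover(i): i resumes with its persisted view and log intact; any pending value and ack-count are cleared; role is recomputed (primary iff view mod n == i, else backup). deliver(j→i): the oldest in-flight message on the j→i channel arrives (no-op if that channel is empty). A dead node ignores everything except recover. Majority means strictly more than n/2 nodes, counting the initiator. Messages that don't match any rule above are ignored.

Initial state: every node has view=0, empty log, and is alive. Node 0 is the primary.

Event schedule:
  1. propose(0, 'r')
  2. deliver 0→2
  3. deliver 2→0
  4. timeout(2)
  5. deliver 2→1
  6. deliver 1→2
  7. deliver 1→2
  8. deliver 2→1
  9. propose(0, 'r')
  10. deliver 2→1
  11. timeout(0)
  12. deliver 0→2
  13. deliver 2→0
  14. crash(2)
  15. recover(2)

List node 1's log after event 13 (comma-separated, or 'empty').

e1 propose(0,'r'): ·
e2 deliver 0→2: 2[back,v=0,r]
e3 deliver 2→0: 0[prim,v=0,r]
e4 timeout(2): 2[back,v=1,r]
e5 deliver 2→1: 1[prim,v=1,-]
e6 deliver 1→2: ·
e7 deliver 1→2: ·
e8 deliver 2→1: ·
e9 propose(0,'r'): ·
e10 deliver 2→1: ·
e11 timeout(0): 0[back,v=1,r]
e12 deliver 0→2: ·
e13 deliver 2→0: ·

empty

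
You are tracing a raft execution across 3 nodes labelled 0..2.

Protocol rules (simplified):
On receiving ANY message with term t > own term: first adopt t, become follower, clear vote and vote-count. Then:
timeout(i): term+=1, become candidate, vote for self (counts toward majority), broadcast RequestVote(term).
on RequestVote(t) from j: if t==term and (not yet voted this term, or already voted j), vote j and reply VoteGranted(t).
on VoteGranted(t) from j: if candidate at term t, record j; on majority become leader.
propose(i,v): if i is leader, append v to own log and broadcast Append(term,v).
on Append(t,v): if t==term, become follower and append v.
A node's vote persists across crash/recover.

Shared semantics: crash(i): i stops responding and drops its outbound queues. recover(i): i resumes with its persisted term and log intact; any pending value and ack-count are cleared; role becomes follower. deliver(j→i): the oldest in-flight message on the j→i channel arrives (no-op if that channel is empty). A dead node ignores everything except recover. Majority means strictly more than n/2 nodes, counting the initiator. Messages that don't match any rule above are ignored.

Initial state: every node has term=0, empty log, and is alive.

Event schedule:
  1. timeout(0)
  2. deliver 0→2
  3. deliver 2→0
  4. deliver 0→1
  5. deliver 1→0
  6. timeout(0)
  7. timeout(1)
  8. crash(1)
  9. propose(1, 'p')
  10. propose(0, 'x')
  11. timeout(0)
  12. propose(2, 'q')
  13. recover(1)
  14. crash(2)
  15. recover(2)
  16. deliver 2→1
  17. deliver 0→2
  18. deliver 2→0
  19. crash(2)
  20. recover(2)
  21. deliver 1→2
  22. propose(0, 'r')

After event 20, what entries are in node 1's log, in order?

empty

step 1 timeout(0): 0={cand,t=1,log=-}
step 2 deliver 0→2: 2={foll,t=1,log=-}
step 3 deliver 2→0: 0={lead,t=1,log=-}
step 4 deliver 0→1: 1={foll,t=1,log=-}
step 5 deliver 1→0: —
step 6 timeout(0): 0={cand,t=2,log=-}
step 7 timeout(1): 1={cand,t=2,log=-}
step 8 crash(1): 1={✗cand,t=2,log=-}
step 9 propose(1,'p'): —
step 10 propose(0,'x'): —
step 11 timeout(0): 0={cand,t=3,log=-}
step 12 propose(2,'q'): —
step 13 recover(1): 1={foll,t=2,log=-}
step 14 crash(2): 2={✗foll,t=1,log=-}
step 15 recover(2): 2={foll,t=1,log=-}
step 16 deliver 2→1: —
step 17 deliver 0→2: 2={foll,t=2,log=-}
step 18 deliver 2→0: —
step 19 crash(2): 2={✗foll,t=2,log=-}
step 20 recover(2): 2={foll,t=2,log=-}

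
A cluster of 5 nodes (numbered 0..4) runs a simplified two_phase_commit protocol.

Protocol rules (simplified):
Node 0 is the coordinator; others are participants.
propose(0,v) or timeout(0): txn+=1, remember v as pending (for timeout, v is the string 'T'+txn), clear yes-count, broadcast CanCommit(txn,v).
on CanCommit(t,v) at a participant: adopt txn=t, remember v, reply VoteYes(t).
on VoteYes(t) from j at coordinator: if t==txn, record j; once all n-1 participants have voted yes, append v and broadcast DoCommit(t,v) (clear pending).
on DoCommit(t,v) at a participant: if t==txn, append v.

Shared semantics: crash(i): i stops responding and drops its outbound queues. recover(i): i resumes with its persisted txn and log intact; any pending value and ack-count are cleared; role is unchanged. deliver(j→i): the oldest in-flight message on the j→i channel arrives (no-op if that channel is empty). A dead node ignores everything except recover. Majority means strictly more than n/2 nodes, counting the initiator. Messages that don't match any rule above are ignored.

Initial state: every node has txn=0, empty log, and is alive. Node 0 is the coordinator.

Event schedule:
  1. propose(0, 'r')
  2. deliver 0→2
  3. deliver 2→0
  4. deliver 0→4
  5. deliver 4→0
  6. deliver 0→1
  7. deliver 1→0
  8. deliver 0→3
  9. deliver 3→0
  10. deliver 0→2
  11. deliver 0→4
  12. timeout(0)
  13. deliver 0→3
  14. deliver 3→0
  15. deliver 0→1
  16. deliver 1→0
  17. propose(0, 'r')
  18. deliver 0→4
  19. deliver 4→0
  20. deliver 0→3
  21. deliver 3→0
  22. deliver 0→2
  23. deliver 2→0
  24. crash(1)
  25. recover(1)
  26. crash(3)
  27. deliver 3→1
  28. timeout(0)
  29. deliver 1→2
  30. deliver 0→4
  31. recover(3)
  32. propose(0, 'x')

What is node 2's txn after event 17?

1

[1] propose(0,'r') → N0(coor t1 [-])
[2] deliver 0→2 → N2(part t1 [-])
[3] deliver 2→0 → ∅
[4] deliver 0→4 → N4(part t1 [-])
[5] deliver 4→0 → ∅
[6] deliver 0→1 → N1(part t1 [-])
[7] deliver 1→0 → ∅
[8] deliver 0→3 → N3(part t1 [-])
[9] deliver 3→0 → N0(coor t1 [r])
[10] deliver 0→2 → N2(part t1 [r])
[11] deliver 0→4 → N4(part t1 [r])
[12] timeout(0) → N0(coor t2 [r])
[13] deliver 0→3 → N3(part t1 [r])
[14] deliver 3→0 → ∅
[15] deliver 0→1 → N1(part t1 [r])
[16] deliver 1→0 → ∅
[17] propose(0,'r') → N0(coor t3 [r])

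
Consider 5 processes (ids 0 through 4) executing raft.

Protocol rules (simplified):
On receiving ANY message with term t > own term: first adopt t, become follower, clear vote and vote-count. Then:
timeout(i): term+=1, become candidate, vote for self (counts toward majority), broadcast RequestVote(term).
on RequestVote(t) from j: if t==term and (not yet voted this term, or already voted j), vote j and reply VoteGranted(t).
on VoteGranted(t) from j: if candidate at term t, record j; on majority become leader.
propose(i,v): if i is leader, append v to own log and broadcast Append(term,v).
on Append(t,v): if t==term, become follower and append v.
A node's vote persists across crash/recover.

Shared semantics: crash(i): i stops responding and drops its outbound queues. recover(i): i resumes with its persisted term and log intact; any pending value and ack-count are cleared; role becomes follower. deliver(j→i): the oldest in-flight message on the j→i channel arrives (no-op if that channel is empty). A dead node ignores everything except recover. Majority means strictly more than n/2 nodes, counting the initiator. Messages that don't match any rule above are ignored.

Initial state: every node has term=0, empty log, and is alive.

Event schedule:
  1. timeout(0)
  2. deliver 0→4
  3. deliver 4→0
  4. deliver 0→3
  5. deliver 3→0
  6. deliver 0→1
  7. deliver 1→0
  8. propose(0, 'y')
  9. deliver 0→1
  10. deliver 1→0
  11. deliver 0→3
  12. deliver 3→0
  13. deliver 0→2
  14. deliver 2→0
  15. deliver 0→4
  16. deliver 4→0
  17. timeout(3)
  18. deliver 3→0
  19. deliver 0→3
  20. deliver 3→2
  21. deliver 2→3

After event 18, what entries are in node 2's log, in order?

1. timeout(0):  <0:cand t1 ->
2. deliver 0→4:  <4:foll t1 ->
3. deliver 4→0:  nop
4. deliver 0→3:  <3:foll t1 ->
5. deliver 3→0:  <0:lead t1 ->
6. deliver 0→1:  <1:foll t1 ->
7. deliver 1→0:  nop
8. propose(0,'y'):  <0:lead t1 y>
9. deliver 0→1:  <1:foll t1 y>
10. deliver 1→0:  nop
11. deliver 0→3:  <3:foll t1 y>
12. deliver 3→0:  nop
13. deliver 0→2:  <2:foll t1 ->
14. deliver 2→0:  nop
15. deliver 0→4:  <4:foll t1 y>
16. deliver 4→0:  nop
17. timeout(3):  <3:cand t2 y>
18. deliver 3→0:  <0:foll t2 y>

empty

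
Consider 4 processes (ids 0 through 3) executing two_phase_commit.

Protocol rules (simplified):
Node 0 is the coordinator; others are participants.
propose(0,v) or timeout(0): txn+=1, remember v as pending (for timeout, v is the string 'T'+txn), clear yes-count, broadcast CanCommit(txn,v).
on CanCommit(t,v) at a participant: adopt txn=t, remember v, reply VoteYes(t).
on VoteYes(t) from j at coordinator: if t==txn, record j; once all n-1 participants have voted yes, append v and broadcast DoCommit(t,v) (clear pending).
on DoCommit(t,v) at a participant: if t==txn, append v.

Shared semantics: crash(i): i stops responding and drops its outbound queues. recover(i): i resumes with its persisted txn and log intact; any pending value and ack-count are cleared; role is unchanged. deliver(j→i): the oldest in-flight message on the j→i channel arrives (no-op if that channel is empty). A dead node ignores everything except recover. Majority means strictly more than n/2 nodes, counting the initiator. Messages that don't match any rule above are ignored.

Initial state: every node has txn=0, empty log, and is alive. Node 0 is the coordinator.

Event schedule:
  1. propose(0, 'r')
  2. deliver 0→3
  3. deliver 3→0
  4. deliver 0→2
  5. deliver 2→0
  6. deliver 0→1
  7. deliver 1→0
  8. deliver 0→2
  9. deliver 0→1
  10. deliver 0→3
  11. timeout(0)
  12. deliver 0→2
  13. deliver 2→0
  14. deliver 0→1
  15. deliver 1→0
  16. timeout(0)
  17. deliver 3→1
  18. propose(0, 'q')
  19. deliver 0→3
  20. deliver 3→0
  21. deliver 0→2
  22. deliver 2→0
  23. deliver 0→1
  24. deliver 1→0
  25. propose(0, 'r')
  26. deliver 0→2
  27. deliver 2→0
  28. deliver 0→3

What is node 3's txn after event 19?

after 1 — propose(0,'r'): n0:coor/t1/[-]
after 2 — deliver 0→3: n3:part/t1/[-]
after 3 — deliver 3→0: ·
after 4 — deliver 0→2: n2:part/t1/[-]
after 5 — deliver 2→0: ·
after 6 — deliver 0→1: n1:part/t1/[-]
after 7 — deliver 1→0: n0:coor/t1/[r]
after 8 — deliver 0→2: n2:part/t1/[r]
after 9 — deliver 0→1: n1:part/t1/[r]
after 10 — deliver 0→3: n3:part/t1/[r]
after 11 — timeout(0): n0:coor/t2/[r]
after 12 — deliver 0→2: n2:part/t2/[r]
after 13 — deliver 2→0: ·
after 14 — deliver 0→1: n1:part/t2/[r]
after 15 — deliver 1→0: ·
after 16 — timeout(0): n0:coor/t3/[r]
after 17 — deliver 3→1: ·
after 18 — propose(0,'q'): n0:coor/t4/[r]
after 19 — deliver 0→3: n3:part/t2/[r]

2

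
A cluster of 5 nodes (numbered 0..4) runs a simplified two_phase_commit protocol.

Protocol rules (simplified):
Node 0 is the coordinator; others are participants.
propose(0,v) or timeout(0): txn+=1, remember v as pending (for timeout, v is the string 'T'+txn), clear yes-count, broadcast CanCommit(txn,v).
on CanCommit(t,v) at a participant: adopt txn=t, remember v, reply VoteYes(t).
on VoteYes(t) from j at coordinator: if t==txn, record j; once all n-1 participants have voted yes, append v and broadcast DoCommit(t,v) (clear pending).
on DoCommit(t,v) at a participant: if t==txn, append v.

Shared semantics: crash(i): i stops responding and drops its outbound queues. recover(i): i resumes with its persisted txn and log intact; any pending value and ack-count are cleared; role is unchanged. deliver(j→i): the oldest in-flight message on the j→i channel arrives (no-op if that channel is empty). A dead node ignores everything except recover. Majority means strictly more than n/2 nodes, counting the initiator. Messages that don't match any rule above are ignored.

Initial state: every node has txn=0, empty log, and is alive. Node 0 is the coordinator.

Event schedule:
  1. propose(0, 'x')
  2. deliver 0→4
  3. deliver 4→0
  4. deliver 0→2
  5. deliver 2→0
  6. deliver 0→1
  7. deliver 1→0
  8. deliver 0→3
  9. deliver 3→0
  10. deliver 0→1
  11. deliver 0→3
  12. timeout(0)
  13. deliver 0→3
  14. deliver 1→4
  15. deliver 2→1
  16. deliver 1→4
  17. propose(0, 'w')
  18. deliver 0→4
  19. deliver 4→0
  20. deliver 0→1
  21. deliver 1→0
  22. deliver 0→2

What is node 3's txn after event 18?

[1] propose(0,'x') → N0(coor t1 [-])
[2] deliver 0→4 → N4(part t1 [-])
[3] deliver 4→0 → ∅
[4] deliver 0→2 → N2(part t1 [-])
[5] deliver 2→0 → ∅
[6] deliver 0→1 → N1(part t1 [-])
[7] deliver 1→0 → ∅
[8] deliver 0→3 → N3(part t1 [-])
[9] deliver 3→0 → N0(coor t1 [x])
[10] deliver 0→1 → N1(part t1 [x])
[11] deliver 0→3 → N3(part t1 [x])
[12] timeout(0) → N0(coor t2 [x])
[13] deliver 0→3 → N3(part t2 [x])
[14] deliver 1→4 → ∅
[15] deliver 2→1 → ∅
[16] deliver 1→4 → ∅
[17] propose(0,'w') → N0(coor t3 [x])
[18] deliver 0→4 → N4(part t1 [x])

2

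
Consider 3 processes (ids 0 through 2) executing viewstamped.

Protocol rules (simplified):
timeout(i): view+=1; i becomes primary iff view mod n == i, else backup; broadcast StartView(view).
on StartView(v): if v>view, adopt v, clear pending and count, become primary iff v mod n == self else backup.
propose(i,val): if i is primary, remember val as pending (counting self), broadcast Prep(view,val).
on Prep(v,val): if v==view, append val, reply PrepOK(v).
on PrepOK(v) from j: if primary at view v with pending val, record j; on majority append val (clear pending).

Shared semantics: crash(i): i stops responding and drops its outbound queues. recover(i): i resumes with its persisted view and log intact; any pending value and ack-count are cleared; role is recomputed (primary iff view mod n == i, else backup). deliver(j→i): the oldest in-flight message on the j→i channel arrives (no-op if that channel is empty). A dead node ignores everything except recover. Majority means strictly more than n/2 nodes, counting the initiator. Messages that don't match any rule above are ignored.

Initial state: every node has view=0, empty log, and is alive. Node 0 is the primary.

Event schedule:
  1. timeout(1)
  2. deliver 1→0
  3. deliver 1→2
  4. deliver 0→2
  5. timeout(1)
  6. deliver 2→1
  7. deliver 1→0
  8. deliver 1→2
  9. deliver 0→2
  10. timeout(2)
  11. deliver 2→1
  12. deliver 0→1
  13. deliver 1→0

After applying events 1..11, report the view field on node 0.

e1 timeout(1): 1[prim,v=1,-]
e2 deliver 1→0: 0[back,v=1,-]
e3 deliver 1→2: 2[back,v=1,-]
e4 deliver 0→2: ·
e5 timeout(1): 1[back,v=2,-]
e6 deliver 2→1: ·
e7 deliver 1→0: 0[back,v=2,-]
e8 deliver 1→2: 2[prim,v=2,-]
e9 deliver 0→2: ·
e10 timeout(2): 2[back,v=3,-]
e11 deliver 2→1: 1[back,v=3,-]

2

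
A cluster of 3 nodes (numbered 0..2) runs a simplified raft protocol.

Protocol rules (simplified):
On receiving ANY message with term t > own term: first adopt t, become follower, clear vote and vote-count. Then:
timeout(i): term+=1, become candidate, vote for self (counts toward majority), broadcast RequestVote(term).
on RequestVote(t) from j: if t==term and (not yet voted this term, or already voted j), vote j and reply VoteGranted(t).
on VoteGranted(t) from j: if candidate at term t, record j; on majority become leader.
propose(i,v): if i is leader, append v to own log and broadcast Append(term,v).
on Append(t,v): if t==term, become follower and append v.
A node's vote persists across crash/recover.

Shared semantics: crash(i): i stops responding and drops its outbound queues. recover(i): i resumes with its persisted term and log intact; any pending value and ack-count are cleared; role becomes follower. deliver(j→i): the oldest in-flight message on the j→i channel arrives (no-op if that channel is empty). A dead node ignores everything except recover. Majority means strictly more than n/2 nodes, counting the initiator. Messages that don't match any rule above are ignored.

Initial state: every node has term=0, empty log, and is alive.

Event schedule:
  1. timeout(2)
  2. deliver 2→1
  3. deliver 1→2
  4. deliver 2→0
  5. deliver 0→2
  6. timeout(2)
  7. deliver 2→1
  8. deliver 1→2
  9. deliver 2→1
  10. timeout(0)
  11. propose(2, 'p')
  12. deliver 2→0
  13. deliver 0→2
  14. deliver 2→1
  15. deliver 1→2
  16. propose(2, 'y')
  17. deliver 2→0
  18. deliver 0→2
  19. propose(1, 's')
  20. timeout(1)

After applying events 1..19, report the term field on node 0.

step 1 timeout(2): 2={cand,t=1,log=-}
step 2 deliver 2→1: 1={foll,t=1,log=-}
step 3 deliver 1→2: 2={lead,t=1,log=-}
step 4 deliver 2→0: 0={foll,t=1,log=-}
step 5 deliver 0→2: —
step 6 timeout(2): 2={cand,t=2,log=-}
step 7 deliver 2→1: 1={foll,t=2,log=-}
step 8 deliver 1→2: 2={lead,t=2,log=-}
step 9 deliver 2→1: —
step 10 timeout(0): 0={cand,t=2,log=-}
step 11 propose(2,'p'): 2={lead,t=2,log=p}
step 12 deliver 2→0: —
step 13 deliver 0→2: —
step 14 deliver 2→1: 1={foll,t=2,log=p}
step 15 deliver 1→2: —
step 16 propose(2,'y'): 2={lead,t=2,log=p,y}
step 17 deliver 2→0: 0={foll,t=2,log=p}
step 18 deliver 0→2: —
step 19 propose(1,'s'): —

2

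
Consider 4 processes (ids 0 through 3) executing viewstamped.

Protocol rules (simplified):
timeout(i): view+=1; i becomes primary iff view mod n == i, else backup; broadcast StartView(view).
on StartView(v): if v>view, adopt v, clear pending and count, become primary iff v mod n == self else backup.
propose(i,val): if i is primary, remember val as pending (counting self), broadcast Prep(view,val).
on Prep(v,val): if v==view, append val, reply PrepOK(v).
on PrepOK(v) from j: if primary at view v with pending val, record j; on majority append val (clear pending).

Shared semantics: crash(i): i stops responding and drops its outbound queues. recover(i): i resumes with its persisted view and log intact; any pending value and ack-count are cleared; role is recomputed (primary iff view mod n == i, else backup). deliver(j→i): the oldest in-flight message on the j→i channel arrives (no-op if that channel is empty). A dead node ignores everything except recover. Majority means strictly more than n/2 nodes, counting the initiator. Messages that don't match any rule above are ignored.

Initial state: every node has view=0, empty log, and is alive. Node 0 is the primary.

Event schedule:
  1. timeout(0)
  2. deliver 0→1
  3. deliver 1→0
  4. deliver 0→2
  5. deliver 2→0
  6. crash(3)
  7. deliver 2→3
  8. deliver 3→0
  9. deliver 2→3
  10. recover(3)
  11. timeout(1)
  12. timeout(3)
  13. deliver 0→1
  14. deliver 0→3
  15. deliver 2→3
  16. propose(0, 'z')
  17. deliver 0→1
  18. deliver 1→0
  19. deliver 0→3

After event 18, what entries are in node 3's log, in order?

empty

step 1 timeout(0): 0={back,v=1,log=-}
step 2 deliver 0→1: 1={prim,v=1,log=-}
step 3 deliver 1→0: —
step 4 deliver 0→2: 2={back,v=1,log=-}
step 5 deliver 2→0: —
step 6 crash(3): 3={✗back,v=0,log=-}
step 7 deliver 2→3: —
step 8 deliver 3→0: —
step 9 deliver 2→3: —
step 10 recover(3): 3={back,v=0,log=-}
step 11 timeout(1): 1={back,v=2,log=-}
step 12 timeout(3): 3={back,v=1,log=-}
step 13 deliver 0→1: —
step 14 deliver 0→3: —
step 15 deliver 2→3: —
step 16 propose(0,'z'): —
step 17 deliver 0→1: —
step 18 deliver 1→0: 0={back,v=2,log=-}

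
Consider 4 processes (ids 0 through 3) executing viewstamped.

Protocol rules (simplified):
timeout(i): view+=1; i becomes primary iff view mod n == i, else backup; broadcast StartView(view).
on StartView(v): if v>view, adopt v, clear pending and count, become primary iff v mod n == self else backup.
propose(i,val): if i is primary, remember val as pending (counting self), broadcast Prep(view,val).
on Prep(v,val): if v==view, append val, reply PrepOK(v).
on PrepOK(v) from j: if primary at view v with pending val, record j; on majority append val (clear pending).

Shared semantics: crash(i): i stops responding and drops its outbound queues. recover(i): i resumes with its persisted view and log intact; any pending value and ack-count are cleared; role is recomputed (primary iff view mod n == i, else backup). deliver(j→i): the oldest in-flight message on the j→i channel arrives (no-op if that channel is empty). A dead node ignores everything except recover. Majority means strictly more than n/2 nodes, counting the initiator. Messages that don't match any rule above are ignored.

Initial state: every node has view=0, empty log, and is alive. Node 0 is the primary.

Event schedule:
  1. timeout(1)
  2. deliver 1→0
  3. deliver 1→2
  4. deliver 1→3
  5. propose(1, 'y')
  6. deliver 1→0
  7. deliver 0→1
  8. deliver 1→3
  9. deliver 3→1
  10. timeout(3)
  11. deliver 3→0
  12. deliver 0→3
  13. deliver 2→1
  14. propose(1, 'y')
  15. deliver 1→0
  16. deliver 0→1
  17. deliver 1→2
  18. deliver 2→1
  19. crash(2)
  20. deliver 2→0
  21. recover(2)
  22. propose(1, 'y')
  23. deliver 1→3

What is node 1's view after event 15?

[1] timeout(1) → N1(prim v1 [-])
[2] deliver 1→0 → N0(back v1 [-])
[3] deliver 1→2 → N2(back v1 [-])
[4] deliver 1→3 → N3(back v1 [-])
[5] propose(1,'y') → ∅
[6] deliver 1→0 → N0(back v1 [y])
[7] deliver 0→1 → ∅
[8] deliver 1→3 → N3(back v1 [y])
[9] deliver 3→1 → N1(prim v1 [y])
[10] timeout(3) → N3(back v2 [y])
[11] deliver 3→0 → N0(back v2 [y])
[12] deliver 0→3 → ∅
[13] deliver 2→1 → ∅
[14] propose(1,'y') → ∅
[15] deliver 1→0 → ∅

1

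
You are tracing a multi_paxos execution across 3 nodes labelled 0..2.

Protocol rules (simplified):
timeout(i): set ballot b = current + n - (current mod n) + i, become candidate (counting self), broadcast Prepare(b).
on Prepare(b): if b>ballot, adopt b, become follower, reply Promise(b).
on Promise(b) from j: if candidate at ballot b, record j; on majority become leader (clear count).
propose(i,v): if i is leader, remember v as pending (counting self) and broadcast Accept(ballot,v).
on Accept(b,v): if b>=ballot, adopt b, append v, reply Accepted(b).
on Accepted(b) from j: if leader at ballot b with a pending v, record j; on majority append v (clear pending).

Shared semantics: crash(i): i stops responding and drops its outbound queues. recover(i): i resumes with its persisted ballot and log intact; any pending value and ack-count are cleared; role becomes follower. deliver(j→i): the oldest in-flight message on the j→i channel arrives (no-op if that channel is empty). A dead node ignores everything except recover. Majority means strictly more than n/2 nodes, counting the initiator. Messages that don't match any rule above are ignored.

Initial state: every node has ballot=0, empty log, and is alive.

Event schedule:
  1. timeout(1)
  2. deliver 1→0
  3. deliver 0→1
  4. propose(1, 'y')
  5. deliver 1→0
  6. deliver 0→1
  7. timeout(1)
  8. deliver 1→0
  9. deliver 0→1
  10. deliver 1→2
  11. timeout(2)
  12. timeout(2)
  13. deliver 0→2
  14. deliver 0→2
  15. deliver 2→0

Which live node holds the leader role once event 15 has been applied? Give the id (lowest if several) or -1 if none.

1

step 1 timeout(1): 1={cand,b=4,log=-}
step 2 deliver 1→0: 0={foll,b=4,log=-}
step 3 deliver 0→1: 1={lead,b=4,log=-}
step 4 propose(1,'y'): —
step 5 deliver 1→0: 0={foll,b=4,log=y}
step 6 deliver 0→1: 1={lead,b=4,log=y}
step 7 timeout(1): 1={cand,b=7,log=y}
step 8 deliver 1→0: 0={foll,b=7,log=y}
step 9 deliver 0→1: 1={lead,b=7,log=y}
step 10 deliver 1→2: 2={foll,b=4,log=-}
step 11 timeout(2): 2={cand,b=8,log=-}
step 12 timeout(2): 2={cand,b=11,log=-}
step 13 deliver 0→2: —
step 14 deliver 0→2: —
step 15 deliver 2→0: 0={foll,b=8,log=y}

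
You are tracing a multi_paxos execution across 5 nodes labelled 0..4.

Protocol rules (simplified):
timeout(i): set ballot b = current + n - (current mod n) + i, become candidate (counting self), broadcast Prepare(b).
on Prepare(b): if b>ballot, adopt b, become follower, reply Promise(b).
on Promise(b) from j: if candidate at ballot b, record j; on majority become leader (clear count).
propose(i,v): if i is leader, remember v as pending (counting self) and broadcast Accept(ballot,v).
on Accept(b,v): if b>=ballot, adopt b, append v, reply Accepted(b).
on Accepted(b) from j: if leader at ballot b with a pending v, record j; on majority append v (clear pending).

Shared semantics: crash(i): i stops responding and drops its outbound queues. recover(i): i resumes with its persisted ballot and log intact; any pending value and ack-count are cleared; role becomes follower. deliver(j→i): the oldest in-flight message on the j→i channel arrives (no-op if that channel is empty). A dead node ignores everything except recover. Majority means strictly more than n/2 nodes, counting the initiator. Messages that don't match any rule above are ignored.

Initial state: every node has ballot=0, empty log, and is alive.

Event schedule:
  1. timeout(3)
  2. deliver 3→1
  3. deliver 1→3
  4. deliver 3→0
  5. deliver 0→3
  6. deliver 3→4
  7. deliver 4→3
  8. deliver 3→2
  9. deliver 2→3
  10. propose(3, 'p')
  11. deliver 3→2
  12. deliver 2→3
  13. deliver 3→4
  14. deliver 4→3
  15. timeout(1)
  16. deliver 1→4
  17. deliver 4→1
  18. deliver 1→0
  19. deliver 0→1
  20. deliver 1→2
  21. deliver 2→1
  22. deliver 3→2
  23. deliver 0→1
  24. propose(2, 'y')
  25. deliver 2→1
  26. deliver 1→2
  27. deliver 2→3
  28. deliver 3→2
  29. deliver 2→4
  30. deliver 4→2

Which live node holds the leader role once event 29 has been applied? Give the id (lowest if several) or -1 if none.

1

[1] timeout(3) → N3(cand b8 [-])
[2] deliver 3→1 → N1(foll b8 [-])
[3] deliver 1→3 → ∅
[4] deliver 3→0 → N0(foll b8 [-])
[5] deliver 0→3 → N3(lead b8 [-])
[6] deliver 3→4 → N4(foll b8 [-])
[7] deliver 4→3 → ∅
[8] deliver 3→2 → N2(foll b8 [-])
[9] deliver 2→3 → ∅
[10] propose(3,'p') → ∅
[11] deliver 3→2 → N2(foll b8 [p])
[12] deliver 2→3 → ∅
[13] deliver 3→4 → N4(foll b8 [p])
[14] deliver 4→3 → N3(lead b8 [p])
[15] timeout(1) → N1(cand b11 [-])
[16] deliver 1→4 → N4(foll b11 [p])
[17] deliver 4→1 → ∅
[18] deliver 1→0 → N0(foll b11 [-])
[19] deliver 0→1 → N1(lead b11 [-])
[20] deliver 1→2 → N2(foll b11 [p])
[21] deliver 2→1 → ∅
[22] deliver 3→2 → ∅
[23] deliver 0→1 → ∅
[24] propose(2,'y') → ∅
[25] deliver 2→1 → ∅
[26] deliver 1→2 → ∅
[27] deliver 2→3 → ∅
[28] deliver 3→2 → ∅
[29] deliver 2→4 → ∅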